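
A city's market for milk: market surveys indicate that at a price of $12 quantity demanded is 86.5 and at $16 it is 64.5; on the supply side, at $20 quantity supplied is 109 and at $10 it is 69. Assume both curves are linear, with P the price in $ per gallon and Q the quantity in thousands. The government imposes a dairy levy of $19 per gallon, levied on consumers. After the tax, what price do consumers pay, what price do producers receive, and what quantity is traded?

Demand slope: (64.5 − 86.5)/(16 − 12) = -5.5, so Qd = 152.5 − 5.5P.
Supply slope: (69 − 109)/(10 − 20) = 4, so Qs = 4P + 29.
Before the tax: set 152.5 − 5.5P = 4P + 29 → P* = $13, Q* = 81.
With the tax collected from consumers, demand (in seller-price terms) shifts: Qd = 152.5 − 5.5(P + 19).
New equilibrium: consumers pay $21, producers receive $2, Q = 37. (Wedge: Pb − Ps = 19.)
The less price-elastic side of the market bears the larger share of a per-unit tax.

Consumers pay $21; producers receive $2; quantity = 37.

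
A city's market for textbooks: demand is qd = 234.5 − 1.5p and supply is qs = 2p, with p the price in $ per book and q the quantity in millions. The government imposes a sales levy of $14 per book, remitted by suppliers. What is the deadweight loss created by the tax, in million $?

Before the tax: set 234.5 − 1.5p = 2p → p* = $67, q* = 134.
With the tax collected from suppliers, supply shifts: qs = 2(p − 14).
Solving gives q = 122 with buyers paying $75 and suppliers receiving $61 (the $14 wedge).
Quantity falls by |ΔQ| = |134 − 122| = 12.
DWL = ½ · t · |ΔQ| = ½ · 14 · 12 = $84.

Deadweight loss = $84 million.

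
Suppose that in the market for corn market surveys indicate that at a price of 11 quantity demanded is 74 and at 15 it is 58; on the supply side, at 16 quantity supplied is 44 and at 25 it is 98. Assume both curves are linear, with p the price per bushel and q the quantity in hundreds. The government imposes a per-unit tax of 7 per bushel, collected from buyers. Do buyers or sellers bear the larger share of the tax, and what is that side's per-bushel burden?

Buyers bear the larger share: 4.2 per bushel.

Demand slope: (58 − 74)/(15 − 11) = -4, so qd = 118 − 4p.
Supply slope: (98 − 44)/(25 − 16) = 6, so qs = 6p − 52.
Before the tax: set 118 − 4p = 6p − 52 → p* = 17, q* = 50.
With the tax collected from buyers, demand (in seller-price terms) shifts: qd = 118 − 4(p + 7).
Solving gives q = 33.2 with buyers paying 21.2 and sellers receiving 14.2 (the 7 wedge).
Per-bushel burden: buyers 4.2, sellers 2.8.
Buyers take the larger share because demand is less price-elastic here (demand slope 4 vs supply slope 6).
The less price-elastic side of the market bears the larger share of a per-unit tax.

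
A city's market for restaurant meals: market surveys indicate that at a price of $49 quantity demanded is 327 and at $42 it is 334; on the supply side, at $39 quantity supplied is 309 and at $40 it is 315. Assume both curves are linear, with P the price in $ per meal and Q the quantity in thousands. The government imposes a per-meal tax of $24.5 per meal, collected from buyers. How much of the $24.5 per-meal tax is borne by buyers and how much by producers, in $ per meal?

Buyers bear $21 per meal; producers bear $3.5 per meal.

Demand slope: (334 − 327)/(42 − 49) = -1, so Qd = 376 − P.
Supply slope: (315 − 309)/(40 − 39) = 6, so Qs = 6P + 75.
Without the tax, 376 − P = 6P + 75 gives 7P = 301, so P* = $43 and Q* = 333.
With the tax collected from buyers, demand (in seller-price terms) shifts: Qd = 376 − (P + 24.5).
New equilibrium: buyers pay $64, producers receive $39.5, Q = 312. (Wedge: Pb − Ps = 24.5.)
Burden on buyers: $21; on producers: $3.5. (They sum to $24.5.)
The less price-elastic side of the market bears the larger share of a per-unit tax.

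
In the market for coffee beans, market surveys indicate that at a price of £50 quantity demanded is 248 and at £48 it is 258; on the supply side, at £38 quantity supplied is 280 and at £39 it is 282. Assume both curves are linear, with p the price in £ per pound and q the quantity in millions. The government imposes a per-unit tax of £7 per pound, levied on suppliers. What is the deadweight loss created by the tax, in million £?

Demand slope: (258 − 248)/(48 − 50) = -5, so qd = 498 − 5p.
Supply slope: (282 − 280)/(39 − 38) = 2, so qs = 2p + 204.
Before the tax: set 498 − 5p = 2p + 204 → p* = £42, q* = 288.
With the tax collected from suppliers, supply shifts: qs = 2(p − 7) + 204.
Solving gives q = 278 with consumers paying £44 and suppliers receiving £37 (the £7 wedge).
Quantity falls by |ΔQ| = |288 − 278| = 10.
DWL = ½ · t · |ΔQ| = ½ · 7 · 10 = £35.

Deadweight loss = £35 million.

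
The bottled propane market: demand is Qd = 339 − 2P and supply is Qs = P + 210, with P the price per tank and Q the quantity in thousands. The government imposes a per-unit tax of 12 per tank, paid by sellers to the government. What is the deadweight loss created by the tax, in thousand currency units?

Deadweight loss = 48 thousand.

Without the tax, 339 − 2P = P + 210 gives 3P = 129, so P* = 43 and Q* = 253.
With the tax collected from sellers, supply shifts: Qs = (P − 12) + 210.
New equilibrium: consumers pay 47, sellers receive 35, Q = 245. (Wedge: Pb − Ps = 12.)
Quantity falls by |ΔQ| = |253 − 245| = 8.
DWL = ½ · t · |ΔQ| = ½ · 12 · 8 = 48.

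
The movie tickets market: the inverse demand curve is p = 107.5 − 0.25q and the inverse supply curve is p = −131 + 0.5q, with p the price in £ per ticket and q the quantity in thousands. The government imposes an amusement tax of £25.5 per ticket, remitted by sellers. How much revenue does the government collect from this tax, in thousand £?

Tax revenue = £7242 thousand.

Rewrite in direct form: qd = 430 − 4p and qs = 2p + 262.
Without the tax, 430 − 4p = 2p + 262 gives 6p = 168, so p* = £28 and q* = 318.
With the tax collected from sellers, supply shifts: qs = 2(p − 25.5) + 262.
New equilibrium: consumers pay £36.5, sellers receive £11, q = 284. (Wedge: pb − ps = 25.5.)
Revenue = t · Q = 25.5 · 284 = £7242.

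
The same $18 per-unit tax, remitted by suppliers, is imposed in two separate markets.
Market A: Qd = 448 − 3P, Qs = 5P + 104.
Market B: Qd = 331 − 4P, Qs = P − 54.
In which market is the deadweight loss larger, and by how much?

Market A, by $174.15.

Market A: pre-tax P* = $43, Q* = 319; post-tax Q = 285.25; deadweight loss = $303.75.
Market B: pre-tax P* = $77, Q* = 23; post-tax Q = 8.6; deadweight loss = $129.6.
Difference: $303.75 vs $129.6 → market A is larger by $174.15.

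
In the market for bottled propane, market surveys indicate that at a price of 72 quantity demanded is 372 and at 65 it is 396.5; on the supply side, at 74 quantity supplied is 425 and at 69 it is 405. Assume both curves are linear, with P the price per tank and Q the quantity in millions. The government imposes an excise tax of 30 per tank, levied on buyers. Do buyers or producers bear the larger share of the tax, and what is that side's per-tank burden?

Buyers bear the larger share: 16 per tank.

Demand slope: (396.5 − 372)/(65 − 72) = -3.5, so Qd = 624 − 3.5P.
Supply slope: (405 − 425)/(69 − 74) = 4, so Qs = 4P + 129.
Without the tax, 624 − 3.5P = 4P + 129 gives 7.5P = 495, so P* = 66 and Q* = 393.
With the tax collected from buyers, demand (in seller-price terms) shifts: Qd = 624 − 3.5(P + 30).
Solving gives Q = 337 with buyers paying 82 and producers receiving 52 (the 30 wedge).
Per-tank burden: buyers 16, producers 14.
Buyers take the larger share because demand is less price-elastic here (demand slope 3.5 vs supply slope 4).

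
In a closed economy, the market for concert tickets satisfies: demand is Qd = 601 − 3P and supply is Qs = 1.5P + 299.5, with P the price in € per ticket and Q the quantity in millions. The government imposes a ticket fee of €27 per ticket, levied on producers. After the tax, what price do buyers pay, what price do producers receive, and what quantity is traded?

Buyers pay €76; producers receive €49; quantity = 373.

Before the tax: set 601 − 3P = 1.5P + 299.5 → P* = €67, Q* = 400.
With the tax collected from producers, supply shifts: Qs = 1.5(P − 27) + 299.5.
New equilibrium: buyers pay €76, producers receive €49, Q = 373. (Wedge: Pb − Ps = 27.)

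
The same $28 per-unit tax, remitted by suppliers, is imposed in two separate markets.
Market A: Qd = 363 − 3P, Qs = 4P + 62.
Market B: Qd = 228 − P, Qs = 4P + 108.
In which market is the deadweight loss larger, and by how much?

Market A, by $358.4.

Market A: pre-tax P* = $43, Q* = 234; post-tax Q = 186; deadweight loss = $672.
Market B: pre-tax P* = $24, Q* = 204; post-tax Q = 181.6; deadweight loss = $313.6.
Difference: $672 vs $313.6 → market A is larger by $358.4.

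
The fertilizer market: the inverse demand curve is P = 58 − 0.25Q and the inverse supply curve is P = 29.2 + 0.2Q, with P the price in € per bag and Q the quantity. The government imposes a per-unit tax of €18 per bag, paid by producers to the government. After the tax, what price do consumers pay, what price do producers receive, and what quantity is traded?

Consumers pay €52; producers receive €34; quantity = 24.

Rewrite in direct form: Qd = 232 − 4P and Qs = 5P − 146.
Before the tax: set 232 − 4P = 5P − 146 → P* = €42, Q* = 64.
With the tax collected from producers, supply shifts: Qs = 5(P − 18) − 146.
Solving gives Q = 24 with consumers paying €52 and producers receiving €34 (the €18 wedge).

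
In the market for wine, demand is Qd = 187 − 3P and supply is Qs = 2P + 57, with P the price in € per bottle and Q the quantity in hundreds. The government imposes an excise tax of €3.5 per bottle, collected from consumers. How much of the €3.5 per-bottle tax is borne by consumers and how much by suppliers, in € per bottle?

Consumers bear €1.4 per bottle; suppliers bear €2.1 per bottle.

Without the tax, 187 − 3P = 2P + 57 gives 5P = 130, so P* = €26 and Q* = 109.
With the tax collected from consumers, demand (in seller-price terms) shifts: Qd = 187 − 3(P + 3.5).
Solving gives Q = 104.8 with consumers paying €27.4 and suppliers receiving €23.9 (the €3.5 wedge).
Burden on consumers: €1.4; on suppliers: €2.1. (They sum to €3.5.)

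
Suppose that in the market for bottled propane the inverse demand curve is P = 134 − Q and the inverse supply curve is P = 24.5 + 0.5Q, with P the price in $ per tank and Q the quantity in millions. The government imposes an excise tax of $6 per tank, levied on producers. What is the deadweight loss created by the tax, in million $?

Inverting to Q(P) form: Qd = 134 − P; Qs = 2P − 49.
Before the tax: set 134 − P = 2P − 49 → P* = $61, Q* = 73.
With the tax collected from producers, supply shifts: Qs = 2(P − 6) − 49.
New equilibrium: buyers pay $65, producers receive $59, Q = 69. (Wedge: Pb − Ps = 6.)
Quantity falls by |ΔQ| = |73 − 69| = 4.
DWL = ½ · t · |ΔQ| = ½ · 6 · 4 = $12.

Deadweight loss = $12 million.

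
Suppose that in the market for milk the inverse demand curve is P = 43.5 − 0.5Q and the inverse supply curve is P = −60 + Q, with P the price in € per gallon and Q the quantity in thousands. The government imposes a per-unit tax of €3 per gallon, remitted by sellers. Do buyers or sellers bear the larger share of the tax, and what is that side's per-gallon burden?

Sellers bear the larger share: €2 per gallon.

Rewrite in direct form: Qd = 87 − 2P and Qs = P + 60.
Before the tax: set 87 − 2P = P + 60 → P* = €9, Q* = 69.
With the tax collected from sellers, supply shifts: Qs = (P − 3) + 60.
New equilibrium: buyers pay €10, sellers receive €7, Q = 67. (Wedge: Pb − Ps = 3.)
Per-gallon burden: buyers €1, sellers €2.
Sellers take the larger share because supply is less price-elastic here (demand slope 2 vs supply slope 1).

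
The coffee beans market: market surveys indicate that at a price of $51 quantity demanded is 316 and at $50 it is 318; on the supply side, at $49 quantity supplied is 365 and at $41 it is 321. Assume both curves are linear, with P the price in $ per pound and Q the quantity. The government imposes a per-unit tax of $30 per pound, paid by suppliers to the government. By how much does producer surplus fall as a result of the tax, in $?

Producer surplus falls by $2480.

Demand slope: (318 − 316)/(50 − 51) = -2, so Qd = 418 − 2P.
Supply slope: (321 − 365)/(41 − 49) = 5.5, so Qs = 5.5P + 95.5.
Before the tax: set 418 − 2P = 5.5P + 95.5 → P* = $43, Q* = 332.
With the tax collected from suppliers, supply shifts: Qs = 5.5(P − 30) + 95.5.
New equilibrium: buyers pay $65, suppliers receive $35, Q = 288. (Wedge: Pb − Ps = 30.)
ΔPS is the trapezoid between Q = 288 and Q = 332 of height $8: ½ · (332 + 288) · 8 = $2480.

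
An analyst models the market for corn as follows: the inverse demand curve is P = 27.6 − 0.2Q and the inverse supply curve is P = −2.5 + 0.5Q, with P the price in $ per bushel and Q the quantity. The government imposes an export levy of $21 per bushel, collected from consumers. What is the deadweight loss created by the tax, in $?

Deadweight loss = $315.

Inverting to Q(P) form: Qd = 138 − 5P; Qs = 2P + 5.
Before the tax: set 138 − 5P = 2P + 5 → P* = $19, Q* = 43.
With the tax collected from consumers, demand (in seller-price terms) shifts: Qd = 138 − 5(P + 21).
Solving gives Q = 13 with consumers paying $25 and producers receiving $4 (the $21 wedge).
Quantity falls by |ΔQ| = |43 − 13| = 30.
DWL = ½ · t · |ΔQ| = ½ · 21 · 30 = $315.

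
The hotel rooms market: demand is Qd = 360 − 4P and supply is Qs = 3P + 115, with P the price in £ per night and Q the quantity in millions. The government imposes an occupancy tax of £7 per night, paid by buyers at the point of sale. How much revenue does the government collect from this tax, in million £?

Before the tax: set 360 − 4P = 3P + 115 → P* = £35, Q* = 220.
With the tax collected from buyers, demand (in seller-price terms) shifts: Qd = 360 − 4(P + 7).
Solving gives Q = 208 with buyers paying £38 and sellers receiving £31 (the £7 wedge).
Revenue = t · Q = 7 · 208 = £1456.

Tax revenue = £1456 million.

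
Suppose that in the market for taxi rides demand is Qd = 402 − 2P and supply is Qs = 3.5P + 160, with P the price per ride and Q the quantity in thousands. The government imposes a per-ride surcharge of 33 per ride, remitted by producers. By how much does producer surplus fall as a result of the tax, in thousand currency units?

Producer surplus falls by 3516 thousand.

Without the tax, 402 − 2P = 3.5P + 160 gives 5.5P = 242, so P* = 44 and Q* = 314.
With the tax collected from producers, supply shifts: Qs = 3.5(P − 33) + 160.
Solving gives Q = 272 with consumers paying 65 and producers receiving 32 (the 33 wedge).
ΔPS is the trapezoid between Q = 272 and Q = 314 of height 12: ½ · (314 + 272) · 12 = 3516.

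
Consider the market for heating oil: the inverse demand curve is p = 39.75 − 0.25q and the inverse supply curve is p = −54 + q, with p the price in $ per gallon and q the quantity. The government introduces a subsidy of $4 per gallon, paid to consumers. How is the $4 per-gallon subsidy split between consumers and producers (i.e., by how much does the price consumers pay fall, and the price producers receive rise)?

Consumers gain $0.8 per gallon; producers gain $3.2 per gallon.

Rewrite in direct form: qd = 159 − 4p and qs = p + 54.
Without the subsidy, 159 − 4p = p + 54 gives 5p = 105, so p* = $21 and q* = 75.
With a per-unit subsidy paid to consumers, each effectively pays p − 4, so demand becomes qd = 159 − 4(p − 4).
Solving gives q = 78.2 with consumers paying $20.2 and producers receiving $24.2 (the $4 wedge).
Gain to consumers: $0.8; to producers: $3.2. (They sum to $4.)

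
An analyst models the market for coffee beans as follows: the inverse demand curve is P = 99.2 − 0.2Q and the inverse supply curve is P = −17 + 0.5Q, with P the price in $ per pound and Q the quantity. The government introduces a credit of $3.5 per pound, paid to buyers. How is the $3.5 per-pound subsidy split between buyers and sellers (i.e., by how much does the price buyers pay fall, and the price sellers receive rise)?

Buyers gain $1 per pound; sellers gain $2.5 per pound.

Inverting to Q(P) form: Qd = 496 − 5P; Qs = 2P + 34.
Before the subsidy: set 496 − 5P = 2P + 34 → P* = $66, Q* = 166.
With a per-unit subsidy paid to buyers, each effectively pays P − 3.5, so demand becomes Qd = 496 − 5(P − 3.5).
New equilibrium: buyers pay $65, sellers receive $68.5, Q = 171. (Wedge: Pb − Ps = −3.5.)
Gain to buyers: $1; to sellers: $2.5. (They sum to $3.5.)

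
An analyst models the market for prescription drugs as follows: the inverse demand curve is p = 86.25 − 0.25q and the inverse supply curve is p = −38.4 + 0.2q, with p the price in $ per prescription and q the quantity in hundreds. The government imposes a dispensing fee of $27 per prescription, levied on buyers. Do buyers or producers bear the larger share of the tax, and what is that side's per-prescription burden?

Buyers bear the larger share: $15 per prescription.

Rewrite in direct form: qd = 345 − 4p and qs = 5p + 192.
Without the tax, 345 − 4p = 5p + 192 gives 9p = 153, so p* = $17 and q* = 277.
With the tax collected from buyers, demand (in seller-price terms) shifts: qd = 345 − 4(p + 27).
Solving gives q = 217 with buyers paying $32 and producers receiving $5 (the $27 wedge).
Per-prescription burden: buyers $15, producers $12.
Buyers take the larger share because demand is less price-elastic here (demand slope 4 vs supply slope 5).
The less price-elastic side of the market bears the larger share of a per-unit tax.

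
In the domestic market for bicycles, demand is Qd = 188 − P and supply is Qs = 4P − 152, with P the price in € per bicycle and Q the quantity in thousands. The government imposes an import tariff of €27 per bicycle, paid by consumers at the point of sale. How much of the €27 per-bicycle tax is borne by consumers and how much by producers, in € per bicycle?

Consumers bear €21.6 per bicycle; producers bear €5.4 per bicycle.

Before the tax: set 188 − P = 4P − 152 → P* = €68, Q* = 120.
With the tax collected from consumers, demand (in seller-price terms) shifts: Qd = 188 − (P + 27).
Solving gives Q = 98.4 with consumers paying €89.6 and producers receiving €62.6 (the €27 wedge).
Burden on consumers: €21.6; on producers: €5.4. (They sum to €27.)
The less price-elastic side of the market bears the larger share of a per-unit tax.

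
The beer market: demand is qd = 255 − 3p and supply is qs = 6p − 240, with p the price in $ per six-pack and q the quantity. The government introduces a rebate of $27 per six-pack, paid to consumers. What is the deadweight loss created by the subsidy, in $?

Deadweight loss = $729.

Before the subsidy: set 255 − 3p = 6p − 240 → p* = $55, q* = 90.
With a per-unit subsidy paid to consumers, each effectively pays p − 27, so demand becomes qd = 255 − 3(p − 27).
Solving gives q = 144 with consumers paying $37 and suppliers receiving $64 (the $27 wedge).
Quantity rises by |ΔQ| = |90 − 144| = 54.
DWL = ½ · t · |ΔQ| = ½ · 27 · 54 = $729.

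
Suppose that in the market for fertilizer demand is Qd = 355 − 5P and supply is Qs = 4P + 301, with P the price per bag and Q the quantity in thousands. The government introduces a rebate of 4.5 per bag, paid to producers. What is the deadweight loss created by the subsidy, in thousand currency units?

Deadweight loss = 22.5 thousand.

Without the subsidy, 355 − 5P = 4P + 301 gives 9P = 54, so P* = 6 and Q* = 325.
With a per-unit subsidy paid to producers, each receives P + 4.5 per unit sold, so supply becomes Qs = 4(P + 4.5) + 301.
Solving gives Q = 335 with consumers paying 4 and producers receiving 8.5 (the 4.5 wedge).
Quantity rises by |ΔQ| = |325 − 335| = 10.
DWL = ½ · t · |ΔQ| = ½ · 4.5 · 10 = 22.5.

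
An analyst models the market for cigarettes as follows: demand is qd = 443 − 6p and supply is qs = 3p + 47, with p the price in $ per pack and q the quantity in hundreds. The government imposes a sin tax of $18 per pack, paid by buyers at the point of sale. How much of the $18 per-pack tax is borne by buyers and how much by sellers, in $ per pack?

Without the tax, 443 − 6p = 3p + 47 gives 9p = 396, so p* = $44 and q* = 179.
With the tax collected from buyers, demand (in seller-price terms) shifts: qd = 443 − 6(p + 18).
Solving gives q = 143 with buyers paying $50 and sellers receiving $32 (the $18 wedge).
Burden on buyers: $6; on sellers: $12. (They sum to $18.)
The less price-elastic side of the market bears the larger share of a per-unit tax.

Buyers bear $6 per pack; sellers bear $12 per pack.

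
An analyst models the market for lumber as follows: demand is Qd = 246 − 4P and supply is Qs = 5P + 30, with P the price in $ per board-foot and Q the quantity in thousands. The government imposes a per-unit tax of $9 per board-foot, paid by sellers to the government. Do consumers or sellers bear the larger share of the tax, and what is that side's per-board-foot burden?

Consumers bear the larger share: $5 per board-foot.

Without the tax, 246 − 4P = 5P + 30 gives 9P = 216, so P* = $24 and Q* = 150.
With the tax collected from sellers, supply shifts: Qs = 5(P − 9) + 30.
New equilibrium: consumers pay $29, sellers receive $20, Q = 130. (Wedge: Pb − Ps = 9.)
Per-board-foot burden: consumers $5, sellers $4.
Consumers take the larger share because demand is less price-elastic here (demand slope 4 vs supply slope 5).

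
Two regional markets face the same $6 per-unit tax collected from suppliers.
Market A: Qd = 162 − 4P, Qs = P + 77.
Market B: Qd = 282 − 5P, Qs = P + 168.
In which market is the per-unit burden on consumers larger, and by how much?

Market A, by $0.2.

Market A: pre-tax P* = $17, Q* = 94; post-tax Q = 89.2; per-unit burden on consumers = $1.2.
Market B: pre-tax P* = $19, Q* = 187; post-tax Q = 182; per-unit burden on consumers = $1.
Difference: $1.2 vs $1 → market A is larger by $0.2.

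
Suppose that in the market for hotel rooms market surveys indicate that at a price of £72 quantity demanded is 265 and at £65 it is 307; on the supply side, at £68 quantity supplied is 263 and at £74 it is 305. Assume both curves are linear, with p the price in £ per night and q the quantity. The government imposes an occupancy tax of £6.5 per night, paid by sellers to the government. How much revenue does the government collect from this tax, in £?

Demand slope: (307 − 265)/(65 − 72) = -6, so qd = 697 − 6p.
Supply slope: (305 − 263)/(74 − 68) = 7, so qs = 7p − 213.
Before the tax: set 697 − 6p = 7p − 213 → p* = £70, q* = 277.
With the tax collected from sellers, supply shifts: qs = 7(p − 6.5) − 213.
New equilibrium: buyers pay £73.5, sellers receive £67, q = 256. (Wedge: pb − ps = 6.5.)
Revenue = t · Q = 6.5 · 256 = £1664.

Tax revenue = £1664.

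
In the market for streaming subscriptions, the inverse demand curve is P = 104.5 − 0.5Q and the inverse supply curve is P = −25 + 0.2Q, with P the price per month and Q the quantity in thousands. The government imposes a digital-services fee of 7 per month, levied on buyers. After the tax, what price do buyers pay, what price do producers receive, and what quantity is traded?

Buyers pay 17; producers receive 10; quantity = 175.

Rewrite in direct form: Qd = 209 − 2P and Qs = 5P + 125.
Without the tax, 209 − 2P = 5P + 125 gives 7P = 84, so P* = 12 and Q* = 185.
With the tax collected from buyers, demand (in seller-price terms) shifts: Qd = 209 − 2(P + 7).
Solving gives Q = 175 with buyers paying 17 and producers receiving 10 (the 7 wedge).
The less price-elastic side of the market bears the larger share of a per-unit tax.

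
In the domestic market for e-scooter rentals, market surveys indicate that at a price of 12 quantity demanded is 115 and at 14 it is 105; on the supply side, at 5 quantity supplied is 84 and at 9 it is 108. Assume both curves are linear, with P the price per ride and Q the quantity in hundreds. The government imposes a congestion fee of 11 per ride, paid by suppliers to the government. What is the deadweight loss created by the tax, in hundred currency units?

Deadweight loss = 165 hundred.

Demand slope: (105 − 115)/(14 − 12) = -5, so Qd = 175 − 5P.
Supply slope: (108 − 84)/(9 − 5) = 6, so Qs = 6P + 54.
Before the tax: set 175 − 5P = 6P + 54 → P* = 11, Q* = 120.
With the tax collected from suppliers, supply shifts: Qs = 6(P − 11) + 54.
Solving gives Q = 90 with buyers paying 17 and suppliers receiving 6 (the 11 wedge).
Quantity falls by |ΔQ| = |120 − 90| = 30.
DWL = ½ · t · |ΔQ| = ½ · 11 · 30 = 165.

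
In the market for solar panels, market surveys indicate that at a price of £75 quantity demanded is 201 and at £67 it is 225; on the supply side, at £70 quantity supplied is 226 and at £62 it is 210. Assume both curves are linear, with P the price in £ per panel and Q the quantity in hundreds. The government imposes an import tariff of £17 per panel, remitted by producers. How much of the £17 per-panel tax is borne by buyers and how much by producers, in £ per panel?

Demand slope: (225 − 201)/(67 − 75) = -3, so Qd = 426 − 3P.
Supply slope: (210 − 226)/(62 − 70) = 2, so Qs = 2P + 86.
Before the tax: set 426 − 3P = 2P + 86 → P* = £68, Q* = 222.
With the tax collected from producers, supply shifts: Qs = 2(P − 17) + 86.
New equilibrium: buyers pay £74.8, producers receive £57.8, Q = 201.6. (Wedge: Pb − Ps = 17.)
Burden on buyers: £6.8; on producers: £10.2. (They sum to £17.)

Buyers bear £6.8 per panel; producers bear £10.2 per panel.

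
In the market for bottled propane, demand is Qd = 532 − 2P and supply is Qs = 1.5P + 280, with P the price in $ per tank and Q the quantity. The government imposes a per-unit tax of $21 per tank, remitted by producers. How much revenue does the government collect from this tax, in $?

Without the tax, 532 − 2P = 1.5P + 280 gives 3.5P = 252, so P* = $72 and Q* = 388.
With the tax collected from producers, supply shifts: Qs = 1.5(P − 21) + 280.
New equilibrium: consumers pay $81, producers receive $60, Q = 370. (Wedge: Pb − Ps = 21.)
Revenue = t · Q = 21 · 370 = $7770.

Tax revenue = $7770.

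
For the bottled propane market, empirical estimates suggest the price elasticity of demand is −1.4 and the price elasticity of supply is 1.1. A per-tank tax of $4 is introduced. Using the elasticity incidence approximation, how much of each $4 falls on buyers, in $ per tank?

Buyers bear ≈ $1.76 per tank.

Incidence ratio: buyers' share ≈ εs / (εs + |εd|) = 1.1 / (1.1 + 1.4) = 0.44.
So buyers bear ≈ 0.44 × $4 = $1.76; producers bear $2.24.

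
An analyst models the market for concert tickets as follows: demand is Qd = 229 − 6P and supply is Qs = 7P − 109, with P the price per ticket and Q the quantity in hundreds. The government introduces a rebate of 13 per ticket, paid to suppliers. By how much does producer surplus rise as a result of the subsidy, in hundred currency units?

Without the subsidy, 229 − 6P = 7P − 109 gives 13P = 338, so P* = 26 and Q* = 73.
With a per-unit subsidy paid to suppliers, each receives P + 13 per unit sold, so supply becomes Qs = 7(P + 13) − 109.
New equilibrium: consumers pay 19, suppliers receive 32, Q = 115. (Wedge: Pb − Ps = −13.)
ΔPS is the trapezoid between Q = 115 and Q = 73 of height 6: ½ · (73 + 115) · 6 = 564.

Producer surplus rises by 564 hundred.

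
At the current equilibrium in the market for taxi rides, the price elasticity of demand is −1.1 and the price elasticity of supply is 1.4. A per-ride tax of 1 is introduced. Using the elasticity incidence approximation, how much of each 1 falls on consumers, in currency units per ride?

Incidence ratio: consumers' share ≈ εs / (εs + |εd|) = 1.4 / (1.4 + 1.1) = 0.56.
So consumers bear ≈ 0.56 × 1 = 0.56; suppliers bear 0.44.

Consumers bear ≈ 0.56 per ride.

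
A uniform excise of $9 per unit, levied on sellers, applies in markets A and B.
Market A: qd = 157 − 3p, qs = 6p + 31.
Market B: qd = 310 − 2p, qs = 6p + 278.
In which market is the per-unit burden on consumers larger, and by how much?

Market B, by $0.75.

Market A: pre-tax p* = $14, q* = 115; post-tax q = 97; per-unit burden on consumers = $6.
Market B: pre-tax p* = $4, q* = 302; post-tax q = 288.5; per-unit burden on consumers = $6.75.
Difference: $6 vs $6.75 → market B is larger by $0.75.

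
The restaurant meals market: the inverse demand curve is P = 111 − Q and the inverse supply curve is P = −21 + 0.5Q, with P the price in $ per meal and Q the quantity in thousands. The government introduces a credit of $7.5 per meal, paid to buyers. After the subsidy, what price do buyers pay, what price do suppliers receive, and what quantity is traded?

Rewrite in direct form: Qd = 111 − P and Qs = 2P + 42.
Without the subsidy, 111 − P = 2P + 42 gives 3P = 69, so P* = $23 and Q* = 88.
With a per-unit subsidy paid to buyers, each effectively pays P − 7.5, so demand becomes Qd = 111 − (P − 7.5).
Solving gives Q = 93 with buyers paying $18 and suppliers receiving $25.5 (the $7.5 wedge).

Buyers pay $18; suppliers receive $25.5; quantity = 93.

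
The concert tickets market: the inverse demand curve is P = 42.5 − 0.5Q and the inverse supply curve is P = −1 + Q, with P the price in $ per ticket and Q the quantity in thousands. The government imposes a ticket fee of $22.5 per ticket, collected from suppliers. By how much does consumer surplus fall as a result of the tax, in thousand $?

Consumer surplus falls by $161.25 thousand.

Rewrite in direct form: Qd = 85 − 2P and Qs = P + 1.
Without the tax, 85 − 2P = P + 1 gives 3P = 84, so P* = $28 and Q* = 29.
With the tax collected from suppliers, supply shifts: Qs = (P − 22.5) + 1.
New equilibrium: buyers pay $35.5, suppliers receive $13, Q = 14. (Wedge: Pb − Ps = 22.5.)
ΔCS is the trapezoid between Q = 14 and Q = 29 of height $7.5: ½ · (29 + 14) · 7.5 = $161.25.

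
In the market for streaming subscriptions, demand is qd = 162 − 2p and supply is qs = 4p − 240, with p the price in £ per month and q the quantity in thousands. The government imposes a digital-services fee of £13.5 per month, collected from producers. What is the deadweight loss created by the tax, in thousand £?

Before the tax: set 162 − 2p = 4p − 240 → p* = £67, q* = 28.
With the tax collected from producers, supply shifts: qs = 4(p − 13.5) − 240.
Solving gives q = 10 with consumers paying £76 and producers receiving £62.5 (the £13.5 wedge).
Quantity falls by |ΔQ| = |28 − 10| = 18.
DWL = ½ · t · |ΔQ| = ½ · 13.5 · 18 = £121.5.

Deadweight loss = £121.5 thousand.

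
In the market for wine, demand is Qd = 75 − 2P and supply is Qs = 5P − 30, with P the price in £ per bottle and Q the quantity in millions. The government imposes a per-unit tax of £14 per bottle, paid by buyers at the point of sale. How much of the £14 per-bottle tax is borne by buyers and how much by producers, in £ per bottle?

Buyers bear £10 per bottle; producers bear £4 per bottle.

Before the tax: set 75 − 2P = 5P − 30 → P* = £15, Q* = 45.
With the tax collected from buyers, demand (in seller-price terms) shifts: Qd = 75 − 2(P + 14).
New equilibrium: buyers pay £25, producers receive £11, Q = 25. (Wedge: Pb − Ps = 14.)
Burden on buyers: £10; on producers: £4. (They sum to £14.)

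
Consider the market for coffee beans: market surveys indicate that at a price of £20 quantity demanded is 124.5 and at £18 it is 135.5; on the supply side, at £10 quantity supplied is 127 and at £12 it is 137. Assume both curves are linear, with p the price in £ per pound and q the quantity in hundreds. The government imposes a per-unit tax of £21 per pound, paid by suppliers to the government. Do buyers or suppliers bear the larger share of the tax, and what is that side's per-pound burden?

Demand slope: (135.5 − 124.5)/(18 − 20) = -5.5, so qd = 234.5 − 5.5p.
Supply slope: (137 − 127)/(12 − 10) = 5, so qs = 5p + 77.
Without the tax, 234.5 − 5.5p = 5p + 77 gives 10.5p = 157.5, so p* = £15 and q* = 152.
With the tax collected from suppliers, supply shifts: qs = 5(p − 21) + 77.
Solving gives q = 97 with buyers paying £25 and suppliers receiving £4 (the £21 wedge).
Per-pound burden: buyers £10, suppliers £11.
Suppliers take the larger share because supply is less price-elastic here (demand slope 5.5 vs supply slope 5).
The less price-elastic side of the market bears the larger share of a per-unit tax.

Suppliers bear the larger share: £11 per pound.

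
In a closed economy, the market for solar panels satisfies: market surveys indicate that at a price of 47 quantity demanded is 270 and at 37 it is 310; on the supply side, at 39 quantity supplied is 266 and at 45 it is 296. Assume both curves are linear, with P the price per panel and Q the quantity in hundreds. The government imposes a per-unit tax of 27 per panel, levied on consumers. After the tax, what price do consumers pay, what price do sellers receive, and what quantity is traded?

Demand slope: (310 − 270)/(37 − 47) = -4, so Qd = 458 − 4P.
Supply slope: (296 − 266)/(45 − 39) = 5, so Qs = 5P + 71.
Without the tax, 458 − 4P = 5P + 71 gives 9P = 387, so P* = 43 and Q* = 286.
With the tax collected from consumers, demand (in seller-price terms) shifts: Qd = 458 − 4(P + 27).
New equilibrium: consumers pay 58, sellers receive 31, Q = 226. (Wedge: Pb − Ps = 27.)
The less price-elastic side of the market bears the larger share of a per-unit tax.

Consumers pay 58; sellers receive 31; quantity = 226.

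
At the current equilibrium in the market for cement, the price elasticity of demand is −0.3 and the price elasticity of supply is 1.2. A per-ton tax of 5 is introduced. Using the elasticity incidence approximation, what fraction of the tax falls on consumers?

Incidence ratio: consumers' share ≈ εs / (εs + |εd|) = 1.2 / (1.2 + 0.3) = 0.8.
Supply is the more elastic side, so consumers bear the larger share.

Consumers' share ≈ 0.8.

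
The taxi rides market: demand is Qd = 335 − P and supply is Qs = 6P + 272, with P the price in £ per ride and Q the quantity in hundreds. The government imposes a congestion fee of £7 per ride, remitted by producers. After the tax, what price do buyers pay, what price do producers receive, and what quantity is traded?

Buyers pay £15; producers receive £8; quantity = 320.

Without the tax, 335 − P = 6P + 272 gives 7P = 63, so P* = £9 and Q* = 326.
With the tax collected from producers, supply shifts: Qs = 6(P − 7) + 272.
Solving gives Q = 320 with buyers paying £15 and producers receiving £8 (the £7 wedge).
The less price-elastic side of the market bears the larger share of a per-unit tax.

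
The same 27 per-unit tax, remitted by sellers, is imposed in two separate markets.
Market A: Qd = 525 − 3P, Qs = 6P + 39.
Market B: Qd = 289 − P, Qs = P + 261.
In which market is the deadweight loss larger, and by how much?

Market A: pre-tax P* = 54, Q* = 363; post-tax Q = 309; deadweight loss = 729.
Market B: pre-tax P* = 14, Q* = 275; post-tax Q = 261.5; deadweight loss = 182.25.
Difference: 729 vs 182.25 → market A is larger by 546.75.

Market A, by 546.75.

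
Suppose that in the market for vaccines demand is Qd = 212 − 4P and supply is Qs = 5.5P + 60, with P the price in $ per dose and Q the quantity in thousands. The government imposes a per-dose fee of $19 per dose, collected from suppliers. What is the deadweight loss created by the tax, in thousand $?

Without the tax, 212 − 4P = 5.5P + 60 gives 9.5P = 152, so P* = $16 and Q* = 148.
With the tax collected from suppliers, supply shifts: Qs = 5.5(P − 19) + 60.
Solving gives Q = 104 with consumers paying $27 and suppliers receiving $8 (the $19 wedge).
Quantity falls by |ΔQ| = |148 − 104| = 44.
DWL = ½ · t · |ΔQ| = ½ · 19 · 44 = $418.

Deadweight loss = $418 thousand.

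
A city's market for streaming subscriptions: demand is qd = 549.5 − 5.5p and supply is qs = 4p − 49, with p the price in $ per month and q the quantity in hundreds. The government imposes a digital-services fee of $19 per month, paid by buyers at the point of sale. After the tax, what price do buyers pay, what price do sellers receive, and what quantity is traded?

Buyers pay $71; sellers receive $52; quantity = 159.

Before the tax: set 549.5 − 5.5p = 4p − 49 → p* = $63, q* = 203.
With the tax collected from buyers, demand (in seller-price terms) shifts: qd = 549.5 − 5.5(p + 19).
Solving gives q = 159 with buyers paying $71 and sellers receiving $52 (the $19 wedge).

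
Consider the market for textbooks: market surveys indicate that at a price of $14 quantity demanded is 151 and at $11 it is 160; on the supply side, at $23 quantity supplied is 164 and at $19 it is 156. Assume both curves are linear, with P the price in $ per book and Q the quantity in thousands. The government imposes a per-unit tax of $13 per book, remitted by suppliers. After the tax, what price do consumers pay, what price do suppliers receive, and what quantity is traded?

Demand slope: (160 − 151)/(11 − 14) = -3, so Qd = 193 − 3P.
Supply slope: (156 − 164)/(19 − 23) = 2, so Qs = 2P + 118.
Before the tax: set 193 − 3P = 2P + 118 → P* = $15, Q* = 148.
With the tax collected from suppliers, supply shifts: Qs = 2(P − 13) + 118.
Solving gives Q = 132.4 with consumers paying $20.2 and suppliers receiving $7.2 (the $13 wedge).
The less price-elastic side of the market bears the larger share of a per-unit tax.

Consumers pay $20.2; suppliers receive $7.2; quantity = 132.4.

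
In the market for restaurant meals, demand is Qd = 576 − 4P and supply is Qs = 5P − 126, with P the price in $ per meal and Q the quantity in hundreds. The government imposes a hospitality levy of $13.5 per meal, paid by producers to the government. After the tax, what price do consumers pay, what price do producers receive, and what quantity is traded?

Consumers pay $85.5; producers receive $72; quantity = 234.

Without the tax, 576 − 4P = 5P − 126 gives 9P = 702, so P* = $78 and Q* = 264.
With the tax collected from producers, supply shifts: Qs = 5(P − 13.5) − 126.
New equilibrium: consumers pay $85.5, producers receive $72, Q = 234. (Wedge: Pb − Ps = 13.5.)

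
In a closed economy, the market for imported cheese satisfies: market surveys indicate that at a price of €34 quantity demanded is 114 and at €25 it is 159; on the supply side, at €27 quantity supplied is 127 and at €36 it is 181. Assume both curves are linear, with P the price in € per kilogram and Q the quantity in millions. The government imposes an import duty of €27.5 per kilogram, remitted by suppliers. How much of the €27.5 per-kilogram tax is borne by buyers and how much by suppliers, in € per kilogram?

Buyers bear €15 per kilogram; suppliers bear €12.5 per kilogram.

Demand slope: (159 − 114)/(25 − 34) = -5, so Qd = 284 − 5P.
Supply slope: (181 − 127)/(36 − 27) = 6, so Qs = 6P − 35.
Before the tax: set 284 − 5P = 6P − 35 → P* = €29, Q* = 139.
With the tax collected from suppliers, supply shifts: Qs = 6(P − 27.5) − 35.
New equilibrium: buyers pay €44, suppliers receive €16.5, Q = 64. (Wedge: Pb − Ps = 27.5.)
Burden on buyers: €15; on suppliers: €12.5. (They sum to €27.5.)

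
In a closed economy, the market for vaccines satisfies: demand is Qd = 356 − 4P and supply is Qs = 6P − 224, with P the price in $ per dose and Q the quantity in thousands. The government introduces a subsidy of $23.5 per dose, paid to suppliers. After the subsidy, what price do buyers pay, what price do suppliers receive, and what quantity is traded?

Without the subsidy, 356 − 4P = 6P − 224 gives 10P = 580, so P* = $58 and Q* = 124.
With a per-unit subsidy paid to suppliers, each receives P + 23.5 per unit sold, so supply becomes Qs = 6(P + 23.5) − 224.
New equilibrium: buyers pay $43.9, suppliers receive $67.4, Q = 180.4. (Wedge: Pb − Ps = −23.5.)

Buyers pay $43.9; suppliers receive $67.4; quantity = 180.4.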